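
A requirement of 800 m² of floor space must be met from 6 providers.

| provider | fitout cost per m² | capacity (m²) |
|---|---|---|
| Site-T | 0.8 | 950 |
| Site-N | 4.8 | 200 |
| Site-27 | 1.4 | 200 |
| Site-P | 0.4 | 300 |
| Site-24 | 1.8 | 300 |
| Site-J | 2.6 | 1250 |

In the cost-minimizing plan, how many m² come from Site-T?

Cheapest first:
Site-P at 0.4: take all 300 m² — 500 still needed.
Site-T (0.8): take the remaining 500 — done.
Site-27, Site-24, Site-J, Site-N: unused.

500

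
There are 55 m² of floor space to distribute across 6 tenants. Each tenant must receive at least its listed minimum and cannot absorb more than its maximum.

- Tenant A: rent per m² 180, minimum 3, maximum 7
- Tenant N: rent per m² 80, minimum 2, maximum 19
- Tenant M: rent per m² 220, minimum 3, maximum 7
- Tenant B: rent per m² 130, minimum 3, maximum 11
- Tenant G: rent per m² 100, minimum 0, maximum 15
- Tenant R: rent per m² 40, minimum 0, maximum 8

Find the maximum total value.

Meeting every minimum uses 3+2+3+3+0+0 = 11 m², leaving 44.
Rank by rent per m²: Tenant M 220 > Tenant A 180 > Tenant B 130 > Tenant G 100 > Tenant N 80 > Tenant R 40.
Tenant M: +4 to 7 (cap) → 40 left.
Give Tenant A 4 more to hit its cap of 7 → 36 left.
Tenant B takes 8 more to reach its cap of 11 → 28 left.
Give Tenant G 15 more to hit its cap of 15 → 13 left.
Tenant N has room for 17 more but only 13 remain, so it gets 15.
Total = 180×7 + 80×15 + 220×7 + 130×11 + 100×15 = 6930.

6930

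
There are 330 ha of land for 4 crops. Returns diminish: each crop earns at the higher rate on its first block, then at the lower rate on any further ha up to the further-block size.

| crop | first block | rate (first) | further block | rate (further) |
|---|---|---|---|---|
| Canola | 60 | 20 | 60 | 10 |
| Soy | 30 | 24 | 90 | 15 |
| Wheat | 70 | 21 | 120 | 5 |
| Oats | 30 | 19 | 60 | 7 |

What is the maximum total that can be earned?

5810

Treat each block as its own option and order by rate: Soy/T1 24 > Wheat/T1 21 > Canola/T1 20 > Oats/T1 19 > Soy/T2 15 > Canola/T2 10 > Oats/T2 7 > Wheat/T2 5.
Soy T1 at 24: fill all 30 → 300 left.
Wheat/T1 (21): +70 → 230 left.
Canola T1 at 20: fill all 60 → 170 left.
Oats/T1 (19): +30 → 140 left.
Soy/T2 (15): +90 → 50 left.
50 remain; put them into Canola T2 at 10.
Total = 24×30 + 21×70 + 20×60 + 19×30 + 15×90 + 10×50 = 5810.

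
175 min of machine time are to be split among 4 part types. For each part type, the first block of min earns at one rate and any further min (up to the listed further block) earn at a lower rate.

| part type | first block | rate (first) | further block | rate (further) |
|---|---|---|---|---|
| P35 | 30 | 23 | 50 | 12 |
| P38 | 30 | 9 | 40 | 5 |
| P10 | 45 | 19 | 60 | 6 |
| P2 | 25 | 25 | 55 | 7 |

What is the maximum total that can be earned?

2995

Rank every tier by rate: P2/T1 25 > P35/T1 23 > P10/T1 19 > P35/T2 12 > P38/T1 9 > P2/T2 7 > P10/T2 6 > P38/T2 5.
P2 T1 at 25: fill all 25 ; 150 left.
P35/T1 (23): +30 ; 120 left.
Fill P10 T1 block (45 at 19) ; 75 left.
Fill P35 T2 block (50 at 12) ; 25 left.
25 remain; put them into P38 T1 at 9.
Total = 25×25 + 23×30 + 19×45 + 12×50 + 9×25 = 2995.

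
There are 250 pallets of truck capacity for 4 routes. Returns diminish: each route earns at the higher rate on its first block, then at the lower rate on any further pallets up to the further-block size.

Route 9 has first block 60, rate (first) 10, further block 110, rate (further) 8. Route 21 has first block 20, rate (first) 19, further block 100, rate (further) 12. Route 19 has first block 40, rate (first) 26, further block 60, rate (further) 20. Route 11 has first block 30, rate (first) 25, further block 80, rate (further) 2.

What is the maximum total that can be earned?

Rank every tier by rate: Route 19/T1 26 > Route 11/T1 25 > Route 19/T2 20 > Route 21/T1 19 > Route 21/T2 12 > Route 9/T1 10 > Route 9/T2 8 > Route 11/T2 2.
Route 19 T1 at 26: fill all 40 — 210 left.
Route 11/T1 (25): +30 — 180 left.
Route 19/T2 (20): +60 — 120 left.
Fill Route 21 T1 block (20 at 19) — 100 left.
Fill Route 21 T2 block (100 at 12) — 0 left.
Total = 26×40 + 25×30 + 20×60 + 19×20 + 12×100 = 4570.

4570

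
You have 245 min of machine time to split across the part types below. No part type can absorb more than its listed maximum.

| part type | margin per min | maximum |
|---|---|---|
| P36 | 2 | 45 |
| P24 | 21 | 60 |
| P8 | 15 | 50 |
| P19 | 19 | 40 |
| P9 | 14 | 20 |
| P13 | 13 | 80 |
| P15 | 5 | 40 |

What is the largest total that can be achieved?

4025

Highest margin per min first: P24 21 > P19 19 > P8 15 > P9 14 > P13 13 > P15 5 > P36 2.
Give P24 60 to hit its cap of 60 ; 185 left.
P19 takes 40 to reach its cap of 40 ; 145 left.
Give P8 50 to hit its cap of 50 ; 95 left.
P9: +20 to 20 (cap) ; 75 left.
Only 75 left; P13 takes them to reach 75.
Total = 21×60 + 15×50 + 19×40 + 14×20 + 13×75 = 4025.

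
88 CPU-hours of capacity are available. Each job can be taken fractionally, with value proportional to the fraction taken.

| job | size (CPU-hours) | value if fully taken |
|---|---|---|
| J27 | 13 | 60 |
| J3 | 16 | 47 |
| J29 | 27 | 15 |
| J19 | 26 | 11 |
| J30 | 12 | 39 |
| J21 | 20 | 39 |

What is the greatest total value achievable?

200

Best value per unit of size first: J27 60/13≈4.62, J30 39/12≈3.25, J3 47/16≈2.94, J21 39/20≈1.95, J29 15/27≈0.556, J19 11/26≈0.423.
Take all of J27 (13 CPU-hours, value 60) — 75 CPU-hours left.
Take all of J30 (12 CPU-hours, value 39) — 63 CPU-hours left.
All 16 CPU-hours of J3 fit (value 47) — 47 remain.
All 20 CPU-hours of J21 fit (value 39) — 27 remain.
J29: take in full, 27 CPU-hours for value 15 — 0 left.
Total value = 200.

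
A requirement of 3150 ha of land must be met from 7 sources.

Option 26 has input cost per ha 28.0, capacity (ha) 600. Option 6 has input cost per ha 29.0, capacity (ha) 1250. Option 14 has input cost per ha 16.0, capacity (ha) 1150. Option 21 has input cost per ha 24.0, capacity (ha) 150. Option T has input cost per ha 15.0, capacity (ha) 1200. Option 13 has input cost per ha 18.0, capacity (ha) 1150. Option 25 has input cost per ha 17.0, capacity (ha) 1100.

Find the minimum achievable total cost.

50000

Cheapest first:
Option T (15.0): use full 1200 — 1950 ha to go.
Option 14 (16.0): use full 1150 — 800 ha to go.
Option 25 at 17.0: take 800 of its 1100 — requirement met.
Option 13, Option 21, Option 26, Option 6: unused.
Cost = 1200×15.0 + 1150×16.0 + 800×17.0 = 50000.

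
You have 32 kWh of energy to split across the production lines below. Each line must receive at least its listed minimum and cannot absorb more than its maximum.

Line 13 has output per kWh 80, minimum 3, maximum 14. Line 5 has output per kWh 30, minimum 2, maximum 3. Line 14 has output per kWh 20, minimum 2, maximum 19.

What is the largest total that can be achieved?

Meeting every minimum uses 3+2+2 = 7 kWh, leaving 25.
Highest output per kWh first: Line 13 80 > Line 5 30 > Line 14 20.
Line 13: +11 to 14 (cap) ; 14 left.
Line 5 takes 1 more to reach its cap of 3 ; 13 left.
Line 14 has room for 17 more but only 13 remain, so it gets 15.
Total = 80×14 + 30×3 + 20×15 = 1510.

1510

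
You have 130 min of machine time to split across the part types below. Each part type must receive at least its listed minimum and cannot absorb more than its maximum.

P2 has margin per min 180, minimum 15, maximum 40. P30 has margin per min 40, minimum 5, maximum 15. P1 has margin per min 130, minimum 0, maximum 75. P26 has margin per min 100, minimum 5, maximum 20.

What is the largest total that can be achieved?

18150

Meeting every minimum uses 15+5+0+5 = 25 min, leaving 105.
Rank by margin per min: P2 180 > P1 130 > P26 100 > P30 40.
P2: +25 to 40 (cap) — 80 left.
Give P1 75 more to hit its cap of 75 — 5 left.
Only 5 left; P26 takes them to reach 10.
Total = 180×40 + 40×5 + 130×75 + 100×10 = 18150.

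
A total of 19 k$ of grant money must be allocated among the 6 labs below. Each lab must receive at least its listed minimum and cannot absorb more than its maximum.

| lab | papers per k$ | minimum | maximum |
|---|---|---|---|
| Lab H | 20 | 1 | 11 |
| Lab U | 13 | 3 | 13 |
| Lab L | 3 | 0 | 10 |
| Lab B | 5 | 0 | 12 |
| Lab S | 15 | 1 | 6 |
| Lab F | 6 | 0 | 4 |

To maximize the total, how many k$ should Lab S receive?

Meeting every minimum uses 1+3+0+0+1+0 = 5 k$, leaving 14.
Rank by papers per k$: Lab H 20 > Lab S 15 > Lab U 13 > Lab F 6 > Lab B 5 > Lab L 3.
Lab H: +10 to 11 (cap) ; 4 left.
Only 4 left; Lab S takes them to reach 5.

5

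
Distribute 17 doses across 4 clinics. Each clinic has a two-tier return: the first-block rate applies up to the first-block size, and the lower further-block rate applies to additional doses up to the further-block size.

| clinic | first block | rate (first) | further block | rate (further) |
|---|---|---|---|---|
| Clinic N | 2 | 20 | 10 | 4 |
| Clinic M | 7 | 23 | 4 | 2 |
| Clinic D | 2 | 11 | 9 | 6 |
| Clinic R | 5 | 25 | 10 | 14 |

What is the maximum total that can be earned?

Rank every tier by rate: Clinic R/T1 25 > Clinic M/T1 23 > Clinic N/T1 20 > Clinic R/T2 14 > Clinic D/T1 11 > Clinic D/T2 6 > Clinic N/T2 4 > Clinic M/T2 2.
Clinic R/T1 (25): +5 — 12 left.
Clinic M/T1 (23): +7 — 5 left.
Fill Clinic N T1 block (2 at 20) — 3 left.
3 remain; put them into Clinic R T2 at 14.
Total = 25×5 + 23×7 + 20×2 + 14×3 = 368.

368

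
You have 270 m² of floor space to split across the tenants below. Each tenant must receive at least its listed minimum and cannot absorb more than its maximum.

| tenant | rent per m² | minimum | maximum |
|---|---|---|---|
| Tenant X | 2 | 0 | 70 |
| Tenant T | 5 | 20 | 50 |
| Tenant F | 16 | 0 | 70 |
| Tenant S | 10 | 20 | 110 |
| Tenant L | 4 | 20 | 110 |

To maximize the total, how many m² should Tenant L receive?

40

Meeting every minimum uses 0+20+0+20+20 = 60 m², leaving 210.
Order the tenants by rent per m²: Tenant F 16 > Tenant S 10 > Tenant T 5 > Tenant L 4 > Tenant X 2.
Tenant F takes 70 more to reach its cap of 70 ; 140 left.
Tenant S: +90 to 110 (cap) ; 50 left.
Tenant T takes 30 more to reach its cap of 50 ; 20 left.
Only 20 left; Tenant L takes them to reach 40.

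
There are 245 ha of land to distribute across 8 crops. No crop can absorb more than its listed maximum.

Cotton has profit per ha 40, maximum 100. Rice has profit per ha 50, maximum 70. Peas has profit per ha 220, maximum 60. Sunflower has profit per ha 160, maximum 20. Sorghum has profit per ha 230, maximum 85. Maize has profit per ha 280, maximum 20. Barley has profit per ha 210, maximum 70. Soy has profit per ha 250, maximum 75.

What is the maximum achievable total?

58150

Rank by profit per ha: Maize 280 > Soy 250 > Sorghum 230 > Peas 220 > Barley 210 > Sunflower 160 > Rice 50 > Cotton 40.
Maize takes 20 to reach its cap of 20 → 225 left.
Soy: +75 to 75 (cap) → 150 left.
Sorghum: +85 to 85 (cap) → 65 left.
Peas: +60 to 60 (cap) → 5 left.
Only 5 left; Barley takes them to reach 5.
Total = 220×60 + 230×85 + 280×20 + 210×5 + 250×75 = 58150.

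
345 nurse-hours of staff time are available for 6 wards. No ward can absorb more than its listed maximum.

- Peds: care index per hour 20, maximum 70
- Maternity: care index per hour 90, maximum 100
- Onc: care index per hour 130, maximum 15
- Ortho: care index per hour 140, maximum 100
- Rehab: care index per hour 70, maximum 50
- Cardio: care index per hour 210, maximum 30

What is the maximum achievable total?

35750

Rank by care index per hour: Cardio 210 > Ortho 140 > Onc 130 > Maternity 90 > Rehab 70 > Peds 20.
Cardio: +30 to 30 (cap) — 315 left.
Ortho takes 100 to reach its cap of 100 — 215 left.
Onc takes 15 to reach its cap of 15 — 200 left.
Give Maternity 100 to hit its cap of 100 — 100 left.
Give Rehab 50 to hit its cap of 50 — 50 left.
Only 50 left; Peds takes them to reach 50.
Total = 20×50 + 90×100 + 130×15 + 140×100 + 70×50 + 210×30 = 35750.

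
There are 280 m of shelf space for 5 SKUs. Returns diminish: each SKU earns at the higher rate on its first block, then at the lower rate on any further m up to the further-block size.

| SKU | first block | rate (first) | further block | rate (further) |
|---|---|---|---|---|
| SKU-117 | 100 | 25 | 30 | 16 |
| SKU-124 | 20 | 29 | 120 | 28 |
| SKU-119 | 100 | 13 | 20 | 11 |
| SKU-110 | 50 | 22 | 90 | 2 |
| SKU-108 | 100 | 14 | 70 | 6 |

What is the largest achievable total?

7320

Treat each block as its own option and order by rate: SKU-124/first 29 > SKU-124/second 28 > SKU-117/first 25 > SKU-110/first 22 > SKU-117/second 16 > SKU-108/first 14 > SKU-119/first 13 > SKU-119/second 11 > SKU-108/second 6 > SKU-110/second 2.
SKU-124 first at 29: fill all 20 → 260 left.
Fill SKU-124 second block (120 at 28) → 140 left.
SKU-117/first (25): +100 → 40 left.
40 remain; put them into SKU-110 first at 22.
Total = 29×20 + 28×120 + 25×100 + 22×40 = 7320.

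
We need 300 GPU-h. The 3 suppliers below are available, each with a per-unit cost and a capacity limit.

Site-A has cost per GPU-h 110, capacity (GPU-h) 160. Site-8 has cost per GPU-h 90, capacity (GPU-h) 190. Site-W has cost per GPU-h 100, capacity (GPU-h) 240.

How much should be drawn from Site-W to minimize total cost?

110

Use suppliers in increasing cost order.
Take 190 from Site-8 at 90 ; need 110 more.
Take 110 from Site-W at 100 to finish.
Site-A: unused.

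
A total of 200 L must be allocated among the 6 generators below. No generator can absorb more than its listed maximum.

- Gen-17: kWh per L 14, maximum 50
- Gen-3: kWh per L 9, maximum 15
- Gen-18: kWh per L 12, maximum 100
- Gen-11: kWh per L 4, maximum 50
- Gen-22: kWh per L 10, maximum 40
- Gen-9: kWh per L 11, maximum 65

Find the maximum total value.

Highest kWh per L first: Gen-17 14 > Gen-18 12 > Gen-9 11 > Gen-22 10 > Gen-3 9 > Gen-11 4.
Gen-17: +50 to 50 (cap) → 150 left.
Give Gen-18 100 to hit its cap of 100 → 50 left.
Only 50 left; Gen-9 takes them to reach 50.
Total = 14×50 + 12×100 + 11×50 = 2450.

2450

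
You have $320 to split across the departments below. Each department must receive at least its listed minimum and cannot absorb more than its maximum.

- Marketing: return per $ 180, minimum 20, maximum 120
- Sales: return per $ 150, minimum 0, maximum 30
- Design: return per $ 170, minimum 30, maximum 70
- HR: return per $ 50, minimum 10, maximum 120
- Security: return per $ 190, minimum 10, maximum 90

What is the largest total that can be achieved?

Meeting every minimum uses 20+0+30+10+10 = 70 $, leaving 250.
Highest return per $ first: Security 190 > Marketing 180 > Design 170 > Sales 150 > HR 50.
Security takes 80 more to reach its cap of 90 → 170 left.
Give Marketing 100 more to hit its cap of 120 → 70 left.
Design takes 40 more to reach its cap of 70 → 30 left.
Sales takes 30 more to reach its cap of 30 → 0 left.
Total = 180×120 + 150×30 + 170×70 + 50×10 + 190×90 = 55600.

55600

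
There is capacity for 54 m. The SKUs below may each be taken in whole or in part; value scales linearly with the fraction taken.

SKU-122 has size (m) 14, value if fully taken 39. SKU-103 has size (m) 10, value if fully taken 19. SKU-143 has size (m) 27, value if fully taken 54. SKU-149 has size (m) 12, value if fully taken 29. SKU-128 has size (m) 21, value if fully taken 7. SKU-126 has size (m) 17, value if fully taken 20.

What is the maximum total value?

123.9

Rank by value-to-size ratio: SKU-122 39/14≈2.79, SKU-149 29/12≈2.42, SKU-143 54/27≈2, SKU-103 19/10≈1.9, SKU-126 20/17≈1.18, SKU-128 7/21≈0.333.
All 14 m of SKU-122 fit (value 39) → 40 remain.
Take all of SKU-149 (12 m, value 29) → 28 m left.
SKU-143: take in full, 27 m for value 54 → 1 left.
Only 1 m remain; take 1/10 of SKU-103 for value 19×1/10 = 1.9.
Total value = 123.9.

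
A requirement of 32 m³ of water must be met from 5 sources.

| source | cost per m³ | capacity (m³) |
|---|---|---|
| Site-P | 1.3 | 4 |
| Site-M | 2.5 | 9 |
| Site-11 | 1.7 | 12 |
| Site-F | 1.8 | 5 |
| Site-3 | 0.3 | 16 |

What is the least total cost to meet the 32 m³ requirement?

Use sources in increasing cost order.
Site-3 (0.3): use full 16 → 16 m³ to go.
Site-P at 1.3: take all 4 m³ → 12 still needed.
Site-11 (1.7): use full 12 → 0 m³ to go.
Site-F, Site-M: unused.
Cost = 16×0.3 + 4×1.3 + 12×1.7 = 30.4.

30.4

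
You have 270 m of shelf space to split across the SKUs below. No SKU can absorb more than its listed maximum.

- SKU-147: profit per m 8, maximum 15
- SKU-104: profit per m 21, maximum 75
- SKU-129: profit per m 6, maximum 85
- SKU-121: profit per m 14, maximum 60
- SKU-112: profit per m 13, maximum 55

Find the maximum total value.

3640

Rank by profit per m: SKU-104 21 > SKU-121 14 > SKU-112 13 > SKU-147 8 > SKU-129 6.
SKU-104: +75 to 75 (cap) — 195 left.
SKU-121 takes 60 to reach its cap of 60 — 135 left.
SKU-112: +55 to 55 (cap) — 80 left.
SKU-147 takes 15 to reach its cap of 15 — 65 left.
SKU-129 has room for 85 but only 65 remain, so it gets 65.
Total = 8×15 + 21×75 + 6×65 + 14×60 + 13×55 = 3640.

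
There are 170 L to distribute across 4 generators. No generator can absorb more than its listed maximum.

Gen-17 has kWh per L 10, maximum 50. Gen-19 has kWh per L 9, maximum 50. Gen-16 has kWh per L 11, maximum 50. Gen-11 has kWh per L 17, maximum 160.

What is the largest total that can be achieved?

Rank by kWh per L: Gen-11 17 > Gen-16 11 > Gen-17 10 > Gen-19 9.
Gen-11: +160 to 160 (cap) → 10 left.
Gen-16: +10 (room for 50) → 10. Pool exhausted.
Total = 11×10 + 17×160 = 2830.

2830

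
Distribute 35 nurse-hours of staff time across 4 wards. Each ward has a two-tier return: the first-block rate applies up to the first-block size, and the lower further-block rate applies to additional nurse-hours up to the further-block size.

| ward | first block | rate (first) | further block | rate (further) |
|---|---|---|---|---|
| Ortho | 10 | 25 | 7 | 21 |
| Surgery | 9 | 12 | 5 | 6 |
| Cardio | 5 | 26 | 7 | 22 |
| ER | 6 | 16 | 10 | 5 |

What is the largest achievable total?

Treat each block as its own option and order by rate: Cardio/tier1 26 > Ortho/tier1 25 > Cardio/tier2 22 > Ortho/tier2 21 > ER/tier1 16 > Surgery/tier1 12 > Surgery/tier2 6 > ER/tier2 5.
Cardio/tier1 (26): +5 — 30 left.
Fill Ortho tier1 block (10 at 25) — 20 left.
Cardio/tier2 (22): +7 — 13 left.
Ortho tier2 at 21: fill all 7 — 6 left.
ER/tier1 (16): +6 — 0 left.
Total = 26×5 + 25×10 + 22×7 + 21×7 + 16×6 = 777.

777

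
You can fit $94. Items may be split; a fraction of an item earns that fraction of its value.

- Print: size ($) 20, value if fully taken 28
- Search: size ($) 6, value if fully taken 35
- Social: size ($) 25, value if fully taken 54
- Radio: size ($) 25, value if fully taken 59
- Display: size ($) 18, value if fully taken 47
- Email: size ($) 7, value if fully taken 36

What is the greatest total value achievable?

Rank by value-to-size ratio: Search 35/6≈5.83, Email 36/7≈5.14, Display 47/18≈2.61, Radio 59/25≈2.36, Social 54/25≈2.16, Print 28/20≈1.4.
All 6 $ of Search fit (value 35) ; 88 remain.
Take all of Email (7 $, value 36) ; 81 $ left.
Take all of Display (18 $, value 47) ; 63 $ left.
Take all of Radio (25 $, value 59) ; 38 $ left.
Social: take in full, 25 $ for value 54 ; 13 left.
Fill the last 13 $ with part of Print: 13/20 of it earns 18.2.
Total value = 249.2.

249.2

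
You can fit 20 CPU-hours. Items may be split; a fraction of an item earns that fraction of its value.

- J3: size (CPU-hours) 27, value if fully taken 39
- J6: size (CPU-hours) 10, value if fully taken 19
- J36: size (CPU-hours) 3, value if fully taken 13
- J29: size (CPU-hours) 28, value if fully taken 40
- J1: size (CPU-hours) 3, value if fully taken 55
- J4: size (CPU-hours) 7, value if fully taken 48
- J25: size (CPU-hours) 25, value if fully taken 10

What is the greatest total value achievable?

Sort by value density: J1 55/3≈18.3, J4 48/7≈6.86, J36 13/3≈4.33, J6 19/10≈1.9, J3 39/27≈1.44, J29 40/28≈1.43, J25 10/25≈0.4.
All 3 CPU-hours of J1 fit (value 55) — 17 remain.
J4: take in full, 7 CPU-hours for value 48 — 10 left.
J36: take in full, 3 CPU-hours for value 13 — 7 left.
7 CPU-hours left: a 7/10 share of J6 gives 19×7/10 = 13.3.
Total value = 129.3.

129.3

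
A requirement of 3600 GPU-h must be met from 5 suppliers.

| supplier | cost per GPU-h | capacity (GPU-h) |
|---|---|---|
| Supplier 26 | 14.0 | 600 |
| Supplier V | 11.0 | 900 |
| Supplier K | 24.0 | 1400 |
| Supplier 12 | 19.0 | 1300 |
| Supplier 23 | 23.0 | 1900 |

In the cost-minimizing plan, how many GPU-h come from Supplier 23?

800

Use suppliers in increasing cost order.
Supplier V (11.0): use full 900 ; 2700 GPU-h to go.
Take 600 from Supplier 26 at 14.0 ; need 2100 more.
Take 1300 from Supplier 12 at 19.0 ; need 800 more.
Supplier 23 (23.0): take the remaining 800 ; done.
Supplier K: unused.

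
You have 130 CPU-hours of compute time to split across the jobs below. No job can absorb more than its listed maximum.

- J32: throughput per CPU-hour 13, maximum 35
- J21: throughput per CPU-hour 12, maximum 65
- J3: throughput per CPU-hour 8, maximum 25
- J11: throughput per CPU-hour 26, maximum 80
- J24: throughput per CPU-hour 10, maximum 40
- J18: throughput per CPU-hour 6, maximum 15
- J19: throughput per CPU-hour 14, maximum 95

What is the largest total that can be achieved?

Highest throughput per CPU-hour first: J11 26 > J19 14 > J32 13 > J21 12 > J24 10 > J3 8 > J18 6.
J11 takes 80 to reach its cap of 80 → 50 left.
J19 has room for 95 but only 50 remain, so it gets 50.
Total = 26×80 + 14×50 = 2780.

2780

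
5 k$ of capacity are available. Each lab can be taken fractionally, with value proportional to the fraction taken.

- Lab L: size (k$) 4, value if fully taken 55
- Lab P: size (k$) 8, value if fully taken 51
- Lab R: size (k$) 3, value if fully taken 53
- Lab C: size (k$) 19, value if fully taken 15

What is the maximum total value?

80.5

Sort by value density: Lab R 53/3≈17.7, Lab L 55/4≈13.8, Lab P 51/8≈6.38, Lab C 15/19≈0.789.
Take all of Lab R (3 k$, value 53) — 2 k$ left.
Only 2 k$ remain; take 2/4 of Lab L for value 55×2/4 = 27.5.
Total value = 80.5.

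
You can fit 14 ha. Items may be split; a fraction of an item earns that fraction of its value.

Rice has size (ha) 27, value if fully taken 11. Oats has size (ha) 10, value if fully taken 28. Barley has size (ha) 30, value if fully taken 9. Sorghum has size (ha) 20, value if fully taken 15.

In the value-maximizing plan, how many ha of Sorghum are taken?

4

Rank by value-to-size ratio: Oats 28/10≈2.8, Sorghum 15/20≈0.75, Rice 11/27≈0.407, Barley 9/30≈0.3.
All 10 ha of Oats fit (value 28) — 4 remain.
Fill the last 4 ha with part of Sorghum: 4/20 of it earns 3.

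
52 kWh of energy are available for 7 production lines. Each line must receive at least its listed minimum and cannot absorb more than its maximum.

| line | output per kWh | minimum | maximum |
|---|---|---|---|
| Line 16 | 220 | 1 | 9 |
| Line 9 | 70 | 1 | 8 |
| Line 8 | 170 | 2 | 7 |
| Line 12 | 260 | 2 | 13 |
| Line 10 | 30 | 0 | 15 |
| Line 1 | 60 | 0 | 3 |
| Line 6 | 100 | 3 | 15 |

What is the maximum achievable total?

Meeting every minimum uses 1+1+2+2+0+0+3 = 9 kWh, leaving 43.
Highest output per kWh first: Line 12 260 > Line 16 220 > Line 8 170 > Line 6 100 > Line 9 70 > Line 1 60 > Line 10 30.
Line 12: +11 to 13 (cap) ; 32 left.
Line 16: +8 to 9 (cap) ; 24 left.
Line 8 takes 5 more to reach its cap of 7 ; 19 left.
Give Line 6 12 more to hit its cap of 15 ; 7 left.
Give Line 9 7 more to hit its cap of 8 ; 0 left.
Total = 220×9 + 70×8 + 170×7 + 260×13 + 100×15 = 8610.

8610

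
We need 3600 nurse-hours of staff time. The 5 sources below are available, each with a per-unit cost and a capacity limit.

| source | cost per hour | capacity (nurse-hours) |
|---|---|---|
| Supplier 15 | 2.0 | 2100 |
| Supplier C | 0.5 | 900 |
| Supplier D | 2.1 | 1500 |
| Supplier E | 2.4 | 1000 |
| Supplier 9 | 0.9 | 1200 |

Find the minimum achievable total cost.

4530

Cheapest first:
Supplier C at 0.5: take all 900 nurse-hours → 2700 still needed.
Take 1200 from Supplier 9 at 0.9 → need 1500 more.
Take 1500 from Supplier 15 at 2.0 to finish.
Supplier D, Supplier E: unused.
Cost = 900×0.5 + 1200×0.9 + 1500×2.0 = 4530.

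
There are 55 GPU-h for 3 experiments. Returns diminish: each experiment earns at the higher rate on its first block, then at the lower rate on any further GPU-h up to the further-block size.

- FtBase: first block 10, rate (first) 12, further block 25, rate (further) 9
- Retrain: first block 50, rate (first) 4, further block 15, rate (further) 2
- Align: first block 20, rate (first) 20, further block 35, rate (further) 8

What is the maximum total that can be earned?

Order all 6 blocks by rate: Align/first 20 > FtBase/first 12 > FtBase/second 9 > Align/second 8 > Retrain/first 4 > Retrain/second 2.
Align first at 20: fill all 20 → 35 left.
FtBase first at 12: fill all 10 → 25 left.
Fill FtBase second block (25 at 9) → 0 left.
Total = 20×20 + 12×10 + 9×25 = 745.

745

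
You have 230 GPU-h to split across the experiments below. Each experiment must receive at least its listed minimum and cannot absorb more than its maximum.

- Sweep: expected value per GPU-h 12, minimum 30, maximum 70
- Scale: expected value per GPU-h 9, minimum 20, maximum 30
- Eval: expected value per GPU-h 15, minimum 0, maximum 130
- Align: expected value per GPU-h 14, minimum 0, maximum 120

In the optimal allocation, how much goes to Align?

50

Meeting every minimum uses 30+20+0+0 = 50 GPU-h, leaving 180.
Highest expected value per GPU-h first: Eval 15 > Align 14 > Sweep 12 > Scale 9.
Eval takes 130 more to reach its cap of 130 — 50 left.
Align: +50 (room for 120) → 50. Pool exhausted.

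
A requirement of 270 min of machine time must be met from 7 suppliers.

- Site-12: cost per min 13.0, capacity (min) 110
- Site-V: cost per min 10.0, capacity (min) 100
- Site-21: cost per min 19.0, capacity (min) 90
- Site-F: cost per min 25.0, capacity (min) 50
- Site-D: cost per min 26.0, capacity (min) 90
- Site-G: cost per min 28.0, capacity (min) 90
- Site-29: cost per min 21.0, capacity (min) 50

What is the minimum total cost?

Use suppliers in increasing cost order.
Site-V at 10.0: take all 100 min ; 170 still needed.
Take 110 from Site-12 at 13.0 ; need 60 more.
Take 60 from Site-21 at 19.0 to finish.
Site-29, Site-F, Site-D, Site-G: unused.
Cost = 100×10.0 + 110×13.0 + 60×19.0 = 3570.

3570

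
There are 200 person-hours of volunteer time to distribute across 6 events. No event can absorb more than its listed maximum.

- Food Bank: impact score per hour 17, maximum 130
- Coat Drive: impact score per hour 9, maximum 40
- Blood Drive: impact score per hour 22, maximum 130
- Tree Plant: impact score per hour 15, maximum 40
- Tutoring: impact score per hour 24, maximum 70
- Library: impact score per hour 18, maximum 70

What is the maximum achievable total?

Order the events by impact score per hour: Tutoring 24 > Blood Drive 22 > Library 18 > Food Bank 17 > Tree Plant 15 > Coat Drive 9.
Tutoring takes 70 to reach its cap of 70 → 130 left.
Give Blood Drive 130 to hit its cap of 130 → 0 left.
Total = 22×130 + 24×70 = 4540.

4540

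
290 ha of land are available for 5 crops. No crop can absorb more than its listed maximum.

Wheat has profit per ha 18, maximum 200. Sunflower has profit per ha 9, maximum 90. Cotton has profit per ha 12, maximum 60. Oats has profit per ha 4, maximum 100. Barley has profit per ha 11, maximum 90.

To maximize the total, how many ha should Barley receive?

Order the crops by profit per ha: Wheat 18 > Cotton 12 > Barley 11 > Sunflower 9 > Oats 4.
Give Wheat 200 to hit its cap of 200 ; 90 left.
Cotton: +60 to 60 (cap) ; 30 left.
Barley: +30 (room for 90) → 30. Pool exhausted.

30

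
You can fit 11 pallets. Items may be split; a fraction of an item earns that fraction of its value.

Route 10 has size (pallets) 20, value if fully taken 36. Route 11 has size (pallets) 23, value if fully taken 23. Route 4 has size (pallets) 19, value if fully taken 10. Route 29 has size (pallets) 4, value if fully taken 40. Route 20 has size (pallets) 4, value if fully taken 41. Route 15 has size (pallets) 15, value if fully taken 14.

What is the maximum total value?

Best value per unit of size first: Route 20 41/4≈10.2, Route 29 40/4≈10, Route 10 36/20≈1.8, Route 11 23/23≈1, Route 15 14/15≈0.933, Route 4 10/19≈0.526.
All 4 pallets of Route 20 fit (value 41) → 7 remain.
Route 29: take in full, 4 pallets for value 40 → 3 left.
Fill the last 3 pallets with part of Route 10: 3/20 of it earns 5.4.
Total value = 86.4.

86.4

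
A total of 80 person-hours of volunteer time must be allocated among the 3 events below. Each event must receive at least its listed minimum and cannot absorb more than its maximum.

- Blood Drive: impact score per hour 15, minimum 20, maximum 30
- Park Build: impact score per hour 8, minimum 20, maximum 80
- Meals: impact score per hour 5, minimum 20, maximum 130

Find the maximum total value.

Meeting every minimum uses 20+20+20 = 60 person-hours, leaving 20.
Rank by impact score per hour: Blood Drive 15 > Park Build 8 > Meals 5.
Give Blood Drive 10 more to hit its cap of 30 — 10 left.
Park Build: +10 (room for 60) → 30. Pool exhausted.
Total = 15×30 + 8×30 + 5×20 = 790.

790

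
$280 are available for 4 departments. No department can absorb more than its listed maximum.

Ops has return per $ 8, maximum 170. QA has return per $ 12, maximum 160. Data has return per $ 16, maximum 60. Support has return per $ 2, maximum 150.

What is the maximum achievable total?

3360

Rank by return per $: Data 16 > QA 12 > Ops 8 > Support 2.
Data takes 60 to reach its cap of 60 — 220 left.
QA takes 160 to reach its cap of 160 — 60 left.
Ops: +60 (room for 170) → 60. Pool exhausted.
Total = 8×60 + 12×160 + 16×60 = 3360.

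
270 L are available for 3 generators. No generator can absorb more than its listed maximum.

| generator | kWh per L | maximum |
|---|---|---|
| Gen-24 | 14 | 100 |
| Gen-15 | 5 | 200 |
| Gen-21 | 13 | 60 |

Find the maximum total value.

Rank by kWh per L: Gen-24 14 > Gen-21 13 > Gen-15 5.
Gen-24 takes 100 to reach its cap of 100 — 170 left.
Give Gen-21 60 to hit its cap of 60 — 110 left.
Gen-15 has room for 200 but only 110 remain, so it gets 110.
Total = 14×100 + 5×110 + 13×60 = 2730.

2730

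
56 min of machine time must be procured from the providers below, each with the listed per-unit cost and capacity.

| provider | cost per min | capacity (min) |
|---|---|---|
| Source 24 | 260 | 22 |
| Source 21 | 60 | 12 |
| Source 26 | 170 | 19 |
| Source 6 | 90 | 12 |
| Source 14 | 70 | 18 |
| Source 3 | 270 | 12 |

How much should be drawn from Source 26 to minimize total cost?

14

Fill from the cheapest provider first.
Take 12 from Source 21 at 60 ; need 44 more.
Source 14 (70): use full 18 ; 26 min to go.
Take 12 from Source 6 at 90 ; need 14 more.
Source 26 at 170: take 14 of its 19 ; requirement met.
Source 24, Source 3: unused.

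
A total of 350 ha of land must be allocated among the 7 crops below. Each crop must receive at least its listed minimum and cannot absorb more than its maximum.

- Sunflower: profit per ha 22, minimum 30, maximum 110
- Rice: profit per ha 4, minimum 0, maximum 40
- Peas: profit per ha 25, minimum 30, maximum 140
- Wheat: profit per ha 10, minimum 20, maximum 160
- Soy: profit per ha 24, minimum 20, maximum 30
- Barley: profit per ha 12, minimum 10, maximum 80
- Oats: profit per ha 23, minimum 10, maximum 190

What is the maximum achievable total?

7960

Meeting every minimum uses 30+0+30+20+20+10+10 = 120 ha, leaving 230.
Highest profit per ha first: Peas 25 > Soy 24 > Oats 23 > Sunflower 22 > Barley 12 > Wheat 10 > Rice 4.
Peas takes 110 more to reach its cap of 140 ; 120 left.
Soy: +10 to 30 (cap) ; 110 left.
Oats: +110 (room for 180) → 120. Pool exhausted.
Total = 22×30 + 25×140 + 10×20 + 24×30 + 12×10 + 23×120 = 7960.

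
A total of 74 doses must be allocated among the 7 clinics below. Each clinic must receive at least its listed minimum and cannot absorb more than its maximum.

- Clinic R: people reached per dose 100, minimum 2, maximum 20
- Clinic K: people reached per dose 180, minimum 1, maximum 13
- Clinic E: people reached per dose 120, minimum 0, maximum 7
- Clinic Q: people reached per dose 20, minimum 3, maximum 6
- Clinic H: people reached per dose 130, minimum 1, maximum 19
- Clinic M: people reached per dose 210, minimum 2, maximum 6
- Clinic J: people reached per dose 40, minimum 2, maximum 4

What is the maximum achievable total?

9170

Meeting every minimum uses 2+1+0+3+1+2+2 = 11 doses, leaving 63.
Rank by people reached per dose: Clinic M 210 > Clinic K 180 > Clinic H 130 > Clinic E 120 > Clinic R 100 > Clinic J 40 > Clinic Q 20.
Clinic M: +4 to 6 (cap) — 59 left.
Clinic K: +12 to 13 (cap) — 47 left.
Clinic H: +18 to 19 (cap) — 29 left.
Clinic E takes 7 more to reach its cap of 7 — 22 left.
Clinic R: +18 to 20 (cap) — 4 left.
Clinic J takes 2 more to reach its cap of 4 — 2 left.
Clinic Q: +2 (room for 3) → 5. Pool exhausted.
Total = 100×20 + 180×13 + 120×7 + 20×5 + 130×19 + 210×6 + 40×4 = 9170.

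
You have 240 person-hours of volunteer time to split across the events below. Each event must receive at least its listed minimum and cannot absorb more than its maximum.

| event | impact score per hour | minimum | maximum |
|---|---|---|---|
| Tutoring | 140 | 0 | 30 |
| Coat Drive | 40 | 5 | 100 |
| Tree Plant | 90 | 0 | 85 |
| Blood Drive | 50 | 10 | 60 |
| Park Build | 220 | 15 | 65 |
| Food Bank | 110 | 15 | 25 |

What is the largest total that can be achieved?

Meeting every minimum uses 0+5+0+10+15+15 = 45 person-hours, leaving 195.
Rank by impact score per hour: Park Build 220 > Tutoring 140 > Food Bank 110 > Tree Plant 90 > Blood Drive 50 > Coat Drive 40.
Give Park Build 50 more to hit its cap of 65 — 145 left.
Tutoring takes 30 more to reach its cap of 30 — 115 left.
Food Bank takes 10 more to reach its cap of 25 — 105 left.
Tree Plant: +85 to 85 (cap) — 20 left.
Only 20 left; Blood Drive takes them to reach 30.
Total = 140×30 + 40×5 + 90×85 + 50×30 + 220×65 + 110×25 = 30600.

30600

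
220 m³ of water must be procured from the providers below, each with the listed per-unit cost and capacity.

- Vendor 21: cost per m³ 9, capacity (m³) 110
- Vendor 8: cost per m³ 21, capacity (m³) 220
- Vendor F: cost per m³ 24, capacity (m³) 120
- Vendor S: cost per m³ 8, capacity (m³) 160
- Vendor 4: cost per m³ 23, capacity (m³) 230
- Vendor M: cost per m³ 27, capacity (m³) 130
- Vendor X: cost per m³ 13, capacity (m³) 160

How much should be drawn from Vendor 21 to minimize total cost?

Use providers in increasing cost order.
Vendor S (8): use full 160 — 60 m³ to go.
Vendor 21 at 9: take 60 of its 110 — requirement met.
Vendor X, Vendor 8, Vendor 4, Vendor F, Vendor M: unused.

60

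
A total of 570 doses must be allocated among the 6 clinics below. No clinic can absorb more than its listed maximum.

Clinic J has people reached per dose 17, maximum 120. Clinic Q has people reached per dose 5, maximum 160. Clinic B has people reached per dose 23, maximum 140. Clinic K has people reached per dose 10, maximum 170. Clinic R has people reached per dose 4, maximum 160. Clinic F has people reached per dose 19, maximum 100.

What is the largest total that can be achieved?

9060

Order the clinics by people reached per dose: Clinic B 23 > Clinic F 19 > Clinic J 17 > Clinic K 10 > Clinic Q 5 > Clinic R 4.
Clinic B: +140 to 140 (cap) ; 430 left.
Give Clinic F 100 to hit its cap of 100 ; 330 left.
Give Clinic J 120 to hit its cap of 120 ; 210 left.
Clinic K: +170 to 170 (cap) ; 40 left.
Only 40 left; Clinic Q takes them to reach 40.
Total = 17×120 + 5×40 + 23×140 + 10×170 + 19×100 = 9060.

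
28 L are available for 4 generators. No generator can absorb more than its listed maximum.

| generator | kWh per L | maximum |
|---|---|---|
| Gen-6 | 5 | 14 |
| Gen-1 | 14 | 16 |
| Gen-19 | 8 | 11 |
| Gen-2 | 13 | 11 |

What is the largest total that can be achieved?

Highest kWh per L first: Gen-1 14 > Gen-2 13 > Gen-19 8 > Gen-6 5.
Gen-1 takes 16 to reach its cap of 16 — 12 left.
Give Gen-2 11 to hit its cap of 11 — 1 left.
Only 1 left; Gen-19 takes them to reach 1.
Total = 14×16 + 8×1 + 13×11 = 375.

375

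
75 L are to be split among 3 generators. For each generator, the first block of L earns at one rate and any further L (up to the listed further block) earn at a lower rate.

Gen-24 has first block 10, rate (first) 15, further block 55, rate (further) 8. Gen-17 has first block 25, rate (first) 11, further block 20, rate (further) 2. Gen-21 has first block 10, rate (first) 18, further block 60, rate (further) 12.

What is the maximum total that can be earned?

Rank every tier by rate: Gen-21/first 18 > Gen-24/first 15 > Gen-21/second 12 > Gen-17/first 11 > Gen-24/second 8 > Gen-17/second 2.
Gen-21/first (18): +10 → 65 left.
Gen-24/first (15): +10 → 55 left.
55 remain; put them into Gen-21 second at 12.
Total = 18×10 + 15×10 + 12×55 = 990.

990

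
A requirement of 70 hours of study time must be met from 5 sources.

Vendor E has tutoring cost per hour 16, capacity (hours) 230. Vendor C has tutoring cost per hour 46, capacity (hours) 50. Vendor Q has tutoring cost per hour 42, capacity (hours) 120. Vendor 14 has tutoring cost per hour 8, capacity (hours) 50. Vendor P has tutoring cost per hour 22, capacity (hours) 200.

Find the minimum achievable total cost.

Cheapest first:
Vendor 14 at 8: take all 50 hours → 20 still needed.
Vendor E (16): take the remaining 20 → done.
Vendor P, Vendor Q, Vendor C: unused.
Cost = 50×8 + 20×16 = 720.

720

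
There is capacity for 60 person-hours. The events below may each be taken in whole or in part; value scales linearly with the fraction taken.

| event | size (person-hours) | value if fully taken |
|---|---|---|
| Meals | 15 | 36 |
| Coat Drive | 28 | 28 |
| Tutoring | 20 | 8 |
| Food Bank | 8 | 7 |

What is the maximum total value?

74.6

Rank by value-to-size ratio: Meals 36/15≈2.4, Coat Drive 28/28≈1, Food Bank 7/8≈0.875, Tutoring 8/20≈0.4.
Meals: take in full, 15 person-hours for value 36 ; 45 left.
Coat Drive: take in full, 28 person-hours for value 28 ; 17 left.
Food Bank: take in full, 8 person-hours for value 7 ; 9 left.
9 person-hours left: a 9/20 share of Tutoring gives 8×9/20 = 3.6.
Total value = 74.6.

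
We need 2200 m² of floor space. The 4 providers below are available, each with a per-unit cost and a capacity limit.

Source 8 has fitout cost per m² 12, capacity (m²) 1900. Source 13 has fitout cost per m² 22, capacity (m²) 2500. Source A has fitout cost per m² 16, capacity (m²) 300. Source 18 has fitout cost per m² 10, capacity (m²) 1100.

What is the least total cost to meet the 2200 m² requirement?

24200

Fill from the cheapest provider first.
Source 18 at 10: take all 1100 m² ; 1100 still needed.
Take 1100 from Source 8 at 12 to finish.
Source A, Source 13: unused.
Cost = 1100×10 + 1100×12 = 24200.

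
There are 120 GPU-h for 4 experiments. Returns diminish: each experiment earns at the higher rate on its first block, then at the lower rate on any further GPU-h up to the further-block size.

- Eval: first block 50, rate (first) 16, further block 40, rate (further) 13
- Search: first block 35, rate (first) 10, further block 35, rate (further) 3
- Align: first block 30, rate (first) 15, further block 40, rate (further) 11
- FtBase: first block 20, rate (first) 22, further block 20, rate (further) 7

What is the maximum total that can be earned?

Rank every tier by rate: FtBase/T1 22 > Eval/T1 16 > Align/T1 15 > Eval/T2 13 > Align/T2 11 > Search/T1 10 > FtBase/T2 7 > Search/T2 3.
Fill FtBase T1 block (20 at 22) — 100 left.
Eval/T1 (16): +50 — 50 left.
Fill Align T1 block (30 at 15) — 20 left.
Eval/T2: +20 of 40 at 13; pool empty.
Total = 22×20 + 16×50 + 15×30 + 13×20 = 1950.

1950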